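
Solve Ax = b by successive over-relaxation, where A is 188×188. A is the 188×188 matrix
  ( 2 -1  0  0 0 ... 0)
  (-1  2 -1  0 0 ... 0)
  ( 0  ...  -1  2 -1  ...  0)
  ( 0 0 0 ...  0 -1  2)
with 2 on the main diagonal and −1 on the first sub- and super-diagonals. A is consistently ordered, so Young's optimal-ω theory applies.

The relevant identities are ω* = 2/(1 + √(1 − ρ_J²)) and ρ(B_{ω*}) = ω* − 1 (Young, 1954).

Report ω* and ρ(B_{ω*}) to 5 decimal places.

ω* = 1.96730, ρ_SOR = 0.96730

B_J for the 188×188 system has eigenvalues cos(kπ/189); ρ_J = cos(π/189) = 0.99986.
√(1 − cos²(π/189)) = sin(π/189) ≈ 0.016621.
[ω*] 2 ÷ (1 + 0.016621) = 2 ÷ 1.016621 = 1.96730.
At ω = 1.96730 every |λ(B_ω)| = ω−1, so ρ_SOR = 0.96730.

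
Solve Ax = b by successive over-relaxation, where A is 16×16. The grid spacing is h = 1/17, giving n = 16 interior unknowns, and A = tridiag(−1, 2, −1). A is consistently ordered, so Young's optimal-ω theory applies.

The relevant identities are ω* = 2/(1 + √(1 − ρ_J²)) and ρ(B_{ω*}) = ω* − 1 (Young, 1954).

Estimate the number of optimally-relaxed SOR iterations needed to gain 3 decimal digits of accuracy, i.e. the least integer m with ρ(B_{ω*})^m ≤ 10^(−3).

m = 19

B_J for the 16×16 system has eigenvalues cos(kπ/17); ρ_J = cos(π/17) = 0.9829731.
root = sin(π/17) = 0.1837495  (since 1−cos² = sin²).
ω* = 2/(1 + 0.1837495) = 2/1.1837495 = 1.6895466.
ρ_SOR = ω* − 1 = 1.6895466 − 1 = 0.6895466.
Need (0.6895466)^m ≤ 10^(−3): m ≥ 3·ln10/|ln 0.6895466| = 6.90776/0.371721 = 18.583 ⇒ m = 19.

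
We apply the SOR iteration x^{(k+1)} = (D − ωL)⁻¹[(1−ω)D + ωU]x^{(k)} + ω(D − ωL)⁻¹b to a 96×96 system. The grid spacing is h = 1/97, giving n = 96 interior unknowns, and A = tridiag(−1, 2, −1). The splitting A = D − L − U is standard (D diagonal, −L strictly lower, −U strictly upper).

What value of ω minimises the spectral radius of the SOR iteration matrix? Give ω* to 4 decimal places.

ω* = 1.9373

With n=96, ρ(Jacobi) = cos(π/97) = 0.9995.
root = sin(π/97) = 0.03238  (since 1−cos² = sin²).
ω* = 2/(1+0.03238) = 1.9373
ρ_SOR = ω* − 1 ≈ 0.9373.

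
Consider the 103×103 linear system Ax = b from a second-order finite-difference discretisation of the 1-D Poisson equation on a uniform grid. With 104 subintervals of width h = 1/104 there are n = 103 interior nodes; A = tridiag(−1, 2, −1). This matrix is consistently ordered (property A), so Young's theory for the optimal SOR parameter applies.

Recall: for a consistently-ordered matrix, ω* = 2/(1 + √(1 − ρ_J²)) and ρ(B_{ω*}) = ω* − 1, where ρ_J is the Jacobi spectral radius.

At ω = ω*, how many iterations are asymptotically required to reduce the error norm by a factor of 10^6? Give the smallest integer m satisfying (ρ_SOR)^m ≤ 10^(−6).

m = 229

ρ_J = max_k |cos(kπ/104)| = cos(π/104) = 0.9995438
√(1−ρ_J²) simplifies to sin(π/104) = 0.0302030.
So ω* = 2/1.0302030 = 1.9413650 (Young).
ρ_SOR = ω* − 1 = 1.9413650 − 1 = 0.9413650.
6·ln10 = 13.8155; −ln(0.9413650) = 0.0604243; m = ⌈13.8155/0.0604243⌉ = ⌈228.641⌉ = 229.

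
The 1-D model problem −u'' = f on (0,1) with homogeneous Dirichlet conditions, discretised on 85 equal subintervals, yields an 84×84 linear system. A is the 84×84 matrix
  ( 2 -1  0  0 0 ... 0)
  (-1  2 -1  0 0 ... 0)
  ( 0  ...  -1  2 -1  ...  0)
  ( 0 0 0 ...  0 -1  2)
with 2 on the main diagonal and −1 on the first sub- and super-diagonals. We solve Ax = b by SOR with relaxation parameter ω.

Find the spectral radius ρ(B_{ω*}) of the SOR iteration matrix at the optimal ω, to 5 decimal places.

With n=84, ρ(Jacobi) = cos(π/85) = 0.99932.
root = sin(π/85) = 0.036951  (since 1−cos² = sin²).
So ω* = 2/1.036951 = 1.92873 (Young).
and ρ(B_{ω*}) = 1.92873 − 1 = 0.92873.

ρ_SOR = 0.92873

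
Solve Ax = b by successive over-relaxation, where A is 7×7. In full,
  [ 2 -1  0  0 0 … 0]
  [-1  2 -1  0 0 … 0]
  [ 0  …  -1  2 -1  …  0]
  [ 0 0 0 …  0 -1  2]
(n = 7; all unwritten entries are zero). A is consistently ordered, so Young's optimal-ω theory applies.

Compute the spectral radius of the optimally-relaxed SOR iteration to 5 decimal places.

[ρ_J] n=7: ρ(B_J) = cos(π/(n+1)) = cos(π/8) = 0.92388.
1 − cos²(π/8) = sin²(π/8) ⇒ √(1−ρ_J²) = sin(π/8) = 0.382683.
[ω*] 2 ÷ (1 + 0.382683) = 2 ÷ 1.382683 = 1.44646.
ρ_SOR = ω* − 1 = 1.44646 − 1 = 0.44646.

ρ_SOR = 0.44646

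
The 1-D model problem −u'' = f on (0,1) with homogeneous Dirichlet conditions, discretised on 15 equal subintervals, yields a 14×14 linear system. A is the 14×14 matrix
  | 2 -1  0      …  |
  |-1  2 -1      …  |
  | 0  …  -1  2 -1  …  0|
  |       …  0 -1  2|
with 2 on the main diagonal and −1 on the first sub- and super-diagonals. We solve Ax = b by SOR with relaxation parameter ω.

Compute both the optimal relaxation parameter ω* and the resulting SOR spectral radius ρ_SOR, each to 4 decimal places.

[ρ_J] n=14: ρ(B_J) = cos(π/(n+1)) = cos(π/15) = 0.9781.
√(1−ρ_J²) simplifies to sin(π/15) = 0.20791.
ω* = 2/(1+0.20791) = 1.6558
ρ_SOR = ω* − 1 ≈ 0.6558.

ω* = 1.6558, ρ_SOR = 0.6558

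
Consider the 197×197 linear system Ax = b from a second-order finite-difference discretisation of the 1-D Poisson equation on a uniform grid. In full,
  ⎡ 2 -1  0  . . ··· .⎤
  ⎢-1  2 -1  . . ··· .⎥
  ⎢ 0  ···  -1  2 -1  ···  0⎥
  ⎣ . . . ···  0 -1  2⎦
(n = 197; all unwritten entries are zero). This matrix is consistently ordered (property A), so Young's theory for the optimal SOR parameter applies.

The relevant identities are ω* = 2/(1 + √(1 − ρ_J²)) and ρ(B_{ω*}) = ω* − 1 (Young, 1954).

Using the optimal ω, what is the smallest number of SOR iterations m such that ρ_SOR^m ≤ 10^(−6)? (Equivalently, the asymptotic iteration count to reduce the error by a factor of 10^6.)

m = 436

spectrum of D⁻¹(L+U) = {cos(kπ/198) : 1≤k≤197}; ρ_J = cos(π/198) = 0.9998741.
√(1−ρ_J²) = |sin(π/198)| = 0.0158660
ω* = 2/(1 + 0.0158660) = 2/1.0158660 = 1.9687636.
[ρ_SOR] ω* − 1 = 0.9687636.
ρ_SOR^m ≤ 10^(−6) ⇔ m ≥ 6·ln10/(−ln 0.9687636) = 13.8155/0.0317347 = 435.344; m = ⌈435.344⌉ = 436.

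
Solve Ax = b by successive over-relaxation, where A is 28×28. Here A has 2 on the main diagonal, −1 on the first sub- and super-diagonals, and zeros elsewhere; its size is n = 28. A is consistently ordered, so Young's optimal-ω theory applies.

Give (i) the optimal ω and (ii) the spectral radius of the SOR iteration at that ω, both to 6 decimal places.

ω* = 1.804860, ρ_SOR = 0.804860

spectrum of D⁻¹(L+U) = {cos(kπ/29) : 1≤k≤28}; ρ_J = cos(π/29) = 0.994138.
√(1−ρ_J²) = |sin(π/29)| = 0.1081190
[ω*] 2 ÷ (1 + 0.1081190) = 2 ÷ 1.1081190 = 1.804860.
Hence ρ(B_{ω*}) = 1.804860 − 1 = 0.804860.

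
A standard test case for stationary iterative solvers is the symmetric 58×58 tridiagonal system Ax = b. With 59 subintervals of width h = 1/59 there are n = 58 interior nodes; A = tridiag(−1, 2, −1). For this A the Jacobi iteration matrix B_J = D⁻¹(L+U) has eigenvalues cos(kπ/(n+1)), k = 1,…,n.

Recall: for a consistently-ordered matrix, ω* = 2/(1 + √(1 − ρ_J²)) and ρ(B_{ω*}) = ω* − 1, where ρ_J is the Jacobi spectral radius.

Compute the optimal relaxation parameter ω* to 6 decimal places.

ρ_J = max_k |cos(kπ/59)| = cos(π/59) = 0.998583
√(1 − cos²(π/59)) = sin(π/59) ≈ 0.0532222.
Young: ω* = 2/(1+√(1−ρ_J²)) = 2/(1+0.0532222) = 2/1.0532222 = 1.898935.
At ω = 1.898935 every |λ(B_ω)| = ω−1, so ρ_SOR = 0.898935.

ω* = 1.898935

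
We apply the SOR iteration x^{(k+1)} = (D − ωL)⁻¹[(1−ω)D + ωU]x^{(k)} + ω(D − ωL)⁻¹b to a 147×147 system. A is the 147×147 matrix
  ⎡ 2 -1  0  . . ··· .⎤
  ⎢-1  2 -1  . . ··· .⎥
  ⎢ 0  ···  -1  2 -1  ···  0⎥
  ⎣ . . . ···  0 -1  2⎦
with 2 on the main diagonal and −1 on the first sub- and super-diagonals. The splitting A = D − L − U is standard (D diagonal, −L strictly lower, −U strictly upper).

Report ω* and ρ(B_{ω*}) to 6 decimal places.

ω* = 1.958432, ρ_SOR = 0.958432

[ρ_J] n=147: ρ(B_J) = cos(π/(n+1)) = cos(π/148) = 0.999775.
1 − cos²(π/148) = sin²(π/148) ⇒ √(1−ρ_J²) = sin(π/148) = 0.0212254.
So ω* = 2/1.0212254 = 1.958432 (Young).
At ω = 1.958432 every |λ(B_ω)| = ω−1, so ρ_SOR = 0.958432.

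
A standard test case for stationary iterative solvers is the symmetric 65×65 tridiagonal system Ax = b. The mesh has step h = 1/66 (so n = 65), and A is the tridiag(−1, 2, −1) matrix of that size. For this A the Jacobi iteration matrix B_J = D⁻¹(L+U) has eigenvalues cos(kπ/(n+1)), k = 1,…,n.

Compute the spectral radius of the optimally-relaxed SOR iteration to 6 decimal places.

ρ_SOR = 0.909159

n=65: λ(B_J) = 1 − λ(A)/2 = cos(kπ/66); k=1 gives ρ_J = 0.998867.
1 − cos²(π/66) = sin²(π/66) ⇒ √(1−ρ_J²) = sin(π/66) = 0.0475819.
[ω*] 2 ÷ (1 + 0.0475819) = 2 ÷ 1.0475819 = 1.909159.
ρ(B_{ω*}) = ω*−1 = 0.909159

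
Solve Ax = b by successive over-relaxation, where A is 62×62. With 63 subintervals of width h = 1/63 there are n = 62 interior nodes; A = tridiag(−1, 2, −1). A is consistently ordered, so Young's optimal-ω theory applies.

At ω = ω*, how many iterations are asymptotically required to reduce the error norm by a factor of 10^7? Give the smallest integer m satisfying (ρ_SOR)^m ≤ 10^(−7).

ρ_J = max_k |cos(kπ/63)| = cos(π/63) = 0.9987569
√(1 − cos²(π/63)) = sin(π/63) ≈ 0.0498459.
So ω* = 2/1.0498459 = 1.9050415 (Young).
At ω = 1.9050415 every |λ(B_ω)| = ω−1, so ρ_SOR = 0.9050415.
Need (0.9050415)^m ≤ 10^(−7): m ≥ 7·ln10/|ln 0.9050415| = 16.1181/0.0997745 = 161.545 ⇒ m = 162.

m = 162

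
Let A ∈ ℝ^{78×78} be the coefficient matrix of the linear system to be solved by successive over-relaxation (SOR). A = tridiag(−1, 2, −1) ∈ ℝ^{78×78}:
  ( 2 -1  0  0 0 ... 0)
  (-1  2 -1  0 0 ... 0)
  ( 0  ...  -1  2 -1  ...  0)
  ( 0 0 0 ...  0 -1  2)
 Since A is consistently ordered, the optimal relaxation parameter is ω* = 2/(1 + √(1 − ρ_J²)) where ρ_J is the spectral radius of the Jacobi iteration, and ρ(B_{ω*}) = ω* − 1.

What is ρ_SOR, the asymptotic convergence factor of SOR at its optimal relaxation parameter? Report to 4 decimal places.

With n=78, ρ(Jacobi) = cos(π/79) = 0.9992.
√(1−ρ_J²) = |sin(π/79)| = 0.03976
Then 2/(1+√(1−ρ_J²)) = 2/(1+0.03976); ω* = 2/1.03976 = 1.9235.
Hence ρ(B_{ω*}) = 1.9235 − 1 = 0.9235.

ρ_SOR = 0.9235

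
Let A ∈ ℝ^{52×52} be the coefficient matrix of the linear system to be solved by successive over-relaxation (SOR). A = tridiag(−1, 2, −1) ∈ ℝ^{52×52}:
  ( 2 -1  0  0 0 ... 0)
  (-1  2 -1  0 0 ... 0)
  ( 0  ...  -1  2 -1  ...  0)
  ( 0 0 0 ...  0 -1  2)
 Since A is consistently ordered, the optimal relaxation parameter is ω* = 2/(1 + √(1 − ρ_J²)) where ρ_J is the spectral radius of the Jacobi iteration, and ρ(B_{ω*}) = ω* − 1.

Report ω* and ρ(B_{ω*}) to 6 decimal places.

ω* = 1.888145, ρ_SOR = 0.888145

[ρ_J] n=52: ρ(B_J) = cos(π/(n+1)) = cos(π/53) = 0.998244.
√(1−ρ_J²) = |sin(π/53)| = 0.0592406
ω* = 2 / (1 + 0.0592406) = 2 / 1.0592406 ≈ 1.888145.
At ω = 1.888145 every |λ(B_ω)| = ω−1, so ρ_SOR = 0.888145.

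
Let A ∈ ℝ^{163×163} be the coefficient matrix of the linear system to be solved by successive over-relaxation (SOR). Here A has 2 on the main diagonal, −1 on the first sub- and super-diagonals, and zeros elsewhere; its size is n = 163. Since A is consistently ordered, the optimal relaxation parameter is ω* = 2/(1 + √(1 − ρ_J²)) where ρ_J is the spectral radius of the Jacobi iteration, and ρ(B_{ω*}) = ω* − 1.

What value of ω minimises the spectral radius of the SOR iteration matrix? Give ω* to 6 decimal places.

ω* = 1.962410

½·tridiag(1,0,1) at n=163: λ_k = cos(kπ/164); max |λ| at k=1 ⇒ ρ_J = cos(π/164) ≈ 0.999817.
root = sin(π/164) = 0.0191549  (since 1−cos² = sin²).
So ω* = 2/1.0191549 = 1.962410 (Young).
and ρ(B_{ω*}) = 1.962410 − 1 = 0.962410.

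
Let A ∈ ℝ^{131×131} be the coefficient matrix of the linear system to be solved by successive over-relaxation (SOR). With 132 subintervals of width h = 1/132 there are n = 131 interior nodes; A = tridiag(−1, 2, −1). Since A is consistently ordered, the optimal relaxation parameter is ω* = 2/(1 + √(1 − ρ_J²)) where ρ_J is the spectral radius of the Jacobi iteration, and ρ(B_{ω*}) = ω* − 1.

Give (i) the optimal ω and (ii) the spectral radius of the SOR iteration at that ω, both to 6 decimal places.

ρ_J = max_k |cos(kπ/132)| = cos(π/132) = 0.999717
root = sin(π/132) = 0.0237977  (since 1−cos² = sin²).
So ω* = 2/1.0237977 = 1.953511 (Young).
ρ_SOR = ω* − 1 ≈ 0.953511.

ω* = 1.953511, ρ_SOR = 0.953511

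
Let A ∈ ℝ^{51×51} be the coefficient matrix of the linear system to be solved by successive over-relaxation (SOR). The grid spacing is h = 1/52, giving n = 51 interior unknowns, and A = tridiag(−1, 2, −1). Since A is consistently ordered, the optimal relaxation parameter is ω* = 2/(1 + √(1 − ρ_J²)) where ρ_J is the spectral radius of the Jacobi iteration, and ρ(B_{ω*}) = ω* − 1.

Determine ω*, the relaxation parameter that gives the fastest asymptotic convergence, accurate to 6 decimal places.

ω* = 1.886119

With n=51, ρ(Jacobi) = cos(π/52) = 0.998176.
root = sin(π/52) = 0.0603785  (since 1−cos² = sin²).
ω* = 2/(1 + 0.0603785) = 2/1.0603785 = 1.886119.
ρ_SOR = ω* − 1 = 1.886119 − 1 = 0.886119.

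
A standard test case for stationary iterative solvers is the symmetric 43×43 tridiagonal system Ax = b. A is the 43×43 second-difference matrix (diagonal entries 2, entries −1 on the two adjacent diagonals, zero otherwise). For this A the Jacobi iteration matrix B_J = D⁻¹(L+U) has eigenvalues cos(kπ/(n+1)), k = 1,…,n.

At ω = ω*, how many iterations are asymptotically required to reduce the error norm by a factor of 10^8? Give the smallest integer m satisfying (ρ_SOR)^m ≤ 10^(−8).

m = 129

ρ_J = max_k |cos(kπ/44)| = cos(π/44) = 0.9974521
√(1−ρ_J²) simplifies to sin(π/44) = 0.0713392.
So ω* = 2/1.0713392 = 1.8668224 (Young).
At ω = 1.8668224 every |λ(B_ω)| = ω−1, so ρ_SOR = 0.8668224.
ρ_SOR^m ≤ 10^(−8) ⇔ m ≥ 8·ln10/(−ln 0.8668224) = 18.4207/0.142921 = 128.887; m = ⌈128.887⌉ = 129.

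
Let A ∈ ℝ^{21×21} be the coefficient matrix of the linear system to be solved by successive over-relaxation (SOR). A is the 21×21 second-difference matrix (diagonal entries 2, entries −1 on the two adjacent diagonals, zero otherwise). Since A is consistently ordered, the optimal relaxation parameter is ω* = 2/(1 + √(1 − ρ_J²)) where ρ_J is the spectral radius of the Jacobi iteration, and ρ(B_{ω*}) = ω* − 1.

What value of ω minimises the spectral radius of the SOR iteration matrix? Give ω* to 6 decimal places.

n=21: λ(B_J) = 1 − λ(A)/2 = cos(kπ/22); k=1 gives ρ_J = 0.989821.
√(1−ρ_J²) = |sin(π/22)| = 0.1423148
ω* = 2 / (1 + 0.1423148) = 2 / 1.1423148 ≈ 1.750831.
ρ(B_{ω*}) = ω*−1 = 0.750831

ω* = 1.750831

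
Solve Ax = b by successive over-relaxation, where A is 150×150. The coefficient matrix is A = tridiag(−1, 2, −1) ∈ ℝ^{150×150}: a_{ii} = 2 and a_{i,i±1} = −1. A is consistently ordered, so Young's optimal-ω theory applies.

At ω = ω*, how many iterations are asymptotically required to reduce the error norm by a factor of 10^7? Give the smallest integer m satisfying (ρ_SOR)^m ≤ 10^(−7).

½·tridiag(1,0,1) at n=150: λ_k = cos(kπ/151); max |λ| at k=1 ⇒ ρ_J = cos(π/151) ≈ 0.9997836.
√(1−ρ_J²) = |sin(π/151)| = 0.0208037
Then 2/(1+√(1−ρ_J²)) = 2/(1+0.0208037); ω* = 2/1.0208037 = 1.9592405.
At ω = 1.9592405 every |λ(B_ω)| = ω−1, so ρ_SOR = 0.9592405.
For 7 digits: m = 7·ln10 / (−ln 0.9592405) = 16.1181/0.0416135 = 387.329; round up → m = 388.

m = 388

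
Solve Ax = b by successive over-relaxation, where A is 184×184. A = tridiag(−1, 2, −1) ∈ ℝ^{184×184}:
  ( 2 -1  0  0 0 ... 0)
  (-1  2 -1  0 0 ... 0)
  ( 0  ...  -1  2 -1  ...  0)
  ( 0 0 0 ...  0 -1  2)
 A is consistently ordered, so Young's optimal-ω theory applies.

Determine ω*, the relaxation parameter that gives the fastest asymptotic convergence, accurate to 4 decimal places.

ω* = 1.9666

With n=184, ρ(Jacobi) = cos(π/185) = 0.9999.
√(1−ρ_J²) simplifies to sin(π/185) = 0.01698.
[ω*] 2 ÷ (1 + 0.01698) = 2 ÷ 1.01698 = 1.9666.
At ω = 1.9666 every |λ(B_ω)| = ω−1, so ρ_SOR = 0.9666.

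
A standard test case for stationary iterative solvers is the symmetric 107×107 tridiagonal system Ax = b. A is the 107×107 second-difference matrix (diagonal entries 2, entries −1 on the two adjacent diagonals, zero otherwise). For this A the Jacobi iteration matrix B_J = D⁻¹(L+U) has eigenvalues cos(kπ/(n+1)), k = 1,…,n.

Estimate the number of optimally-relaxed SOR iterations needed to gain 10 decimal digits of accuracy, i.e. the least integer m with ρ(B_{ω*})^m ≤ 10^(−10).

m = 396

n=107: λ(B_J) = 1 − λ(A)/2 = cos(kπ/108); k=1 gives ρ_J = 0.9995770.
√(1 − cos²(π/108)) = sin(π/108) ≈ 0.0290847.
ω* = 2/(1+0.0290847) = 1.9434746
At ω = 1.9434746 every |λ(B_ω)| = ω−1, so ρ_SOR = 0.9434746.
10·ln10 = 23.0259; −ln(0.9434746) = 0.0581858; m = ⌈23.0259/0.0581858⌉ = ⌈395.731⌉ = 396.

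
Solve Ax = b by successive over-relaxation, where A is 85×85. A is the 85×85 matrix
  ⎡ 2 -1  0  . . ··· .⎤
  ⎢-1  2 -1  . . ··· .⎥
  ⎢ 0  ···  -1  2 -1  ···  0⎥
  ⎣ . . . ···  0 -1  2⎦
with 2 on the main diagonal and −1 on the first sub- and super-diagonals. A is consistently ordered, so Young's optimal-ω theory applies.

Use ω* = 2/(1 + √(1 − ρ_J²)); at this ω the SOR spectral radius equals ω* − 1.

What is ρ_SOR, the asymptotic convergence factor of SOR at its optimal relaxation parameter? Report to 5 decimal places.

ρ_SOR = 0.92953

With n=85, ρ(Jacobi) = cos(π/86) = 0.99933.
√(1−ρ_J²) = |sin(π/86)| = 0.036522
Then 2/(1+√(1−ρ_J²)) = 2/(1+0.036522); ω* = 2/1.036522 = 1.92953.
and ρ(B_{ω*}) = 1.92953 − 1 = 0.92953.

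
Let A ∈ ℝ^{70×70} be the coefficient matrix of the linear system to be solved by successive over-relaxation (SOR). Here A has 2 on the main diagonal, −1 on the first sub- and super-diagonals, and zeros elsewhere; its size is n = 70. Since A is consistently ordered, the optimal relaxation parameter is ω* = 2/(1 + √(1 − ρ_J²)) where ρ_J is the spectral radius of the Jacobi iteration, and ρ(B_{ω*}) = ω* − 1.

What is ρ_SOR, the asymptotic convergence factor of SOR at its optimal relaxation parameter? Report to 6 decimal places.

ρ_J = max_k |cos(kπ/71)| = cos(π/71) = 0.999021
√(1−ρ_J²) simplifies to sin(π/71) = 0.0442333.
Then 2/(1+√(1−ρ_J²)) = 2/(1+0.0442333); ω* = 2/1.0442333 = 1.915281.
[ρ_SOR] ω* − 1 = 0.915281.

ρ_SOR = 0.915281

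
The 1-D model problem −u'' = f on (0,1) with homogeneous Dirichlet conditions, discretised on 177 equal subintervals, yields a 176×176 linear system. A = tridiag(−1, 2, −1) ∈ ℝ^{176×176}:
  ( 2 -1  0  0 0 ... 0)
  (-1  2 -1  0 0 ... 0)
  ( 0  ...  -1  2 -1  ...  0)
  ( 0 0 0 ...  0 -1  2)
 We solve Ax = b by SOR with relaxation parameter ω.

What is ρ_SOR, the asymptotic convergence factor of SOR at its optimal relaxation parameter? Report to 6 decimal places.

½·tridiag(1,0,1) at n=176: λ_k = cos(kπ/177); max |λ| at k=1 ⇒ ρ_J = cos(π/177) ≈ 0.999842.
root = sin(π/177) = 0.0177482  (since 1−cos² = sin²).
Young: ω* = 2/(1+√(1−ρ_J²)) = 2/(1+0.0177482) = 2/1.0177482 = 1.965123.
ρ(B_{ω*}) = ω*−1 = 0.965123

ρ_SOR = 0.965123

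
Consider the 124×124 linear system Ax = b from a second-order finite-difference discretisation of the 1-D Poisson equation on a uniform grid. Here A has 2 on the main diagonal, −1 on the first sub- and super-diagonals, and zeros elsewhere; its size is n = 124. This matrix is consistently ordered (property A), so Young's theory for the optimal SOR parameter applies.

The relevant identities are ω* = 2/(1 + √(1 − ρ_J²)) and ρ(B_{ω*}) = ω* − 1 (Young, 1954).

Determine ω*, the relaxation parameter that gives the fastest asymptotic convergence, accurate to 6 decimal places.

ω* = 1.950972

ρ_J = max_k |cos(kπ/125)| = cos(π/125) = 0.999684
1 − cos²(π/125) = sin²(π/125) ⇒ √(1−ρ_J²) = sin(π/125) = 0.0251301.
Then 2/(1+√(1−ρ_J²)) = 2/(1+0.0251301); ω* = 2/1.0251301 = 1.950972.
[ρ_SOR] ω* − 1 = 0.950972.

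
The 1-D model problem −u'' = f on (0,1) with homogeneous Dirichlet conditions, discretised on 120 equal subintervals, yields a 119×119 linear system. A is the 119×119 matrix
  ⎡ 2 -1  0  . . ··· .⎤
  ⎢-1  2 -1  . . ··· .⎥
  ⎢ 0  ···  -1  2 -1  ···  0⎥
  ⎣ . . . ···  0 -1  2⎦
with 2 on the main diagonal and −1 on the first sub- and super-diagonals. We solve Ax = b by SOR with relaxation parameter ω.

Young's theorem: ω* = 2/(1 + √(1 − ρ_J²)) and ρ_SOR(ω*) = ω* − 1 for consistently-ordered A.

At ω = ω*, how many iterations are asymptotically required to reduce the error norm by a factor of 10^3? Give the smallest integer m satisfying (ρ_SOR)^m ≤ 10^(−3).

m = 132

[ρ_J] n=119: ρ(B_J) = cos(π/(n+1)) = cos(π/120) = 0.9996573.
root = sin(π/120) = 0.0261769  (since 1−cos² = sin²).
ω* = 2/(1 + 0.0261769) = 2/1.0261769 = 1.9489817.
Hence ρ(B_{ω*}) = 1.9489817 − 1 = 0.9489817.
(0.9489817)^m ≤ 10^{−3}  ⇒  m·ln(0.9489817) ≤ −3·ln10  ⇒  m ≥ 131.914  ⇒  m = 132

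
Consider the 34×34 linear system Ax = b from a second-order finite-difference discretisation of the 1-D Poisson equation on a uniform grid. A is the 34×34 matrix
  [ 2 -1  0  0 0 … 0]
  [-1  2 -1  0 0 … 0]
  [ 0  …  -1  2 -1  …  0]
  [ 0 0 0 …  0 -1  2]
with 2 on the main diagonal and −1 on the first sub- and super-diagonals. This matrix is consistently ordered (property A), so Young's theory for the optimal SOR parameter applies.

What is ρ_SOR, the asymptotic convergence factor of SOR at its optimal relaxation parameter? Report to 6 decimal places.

½·tridiag(1,0,1) at n=34: λ_k = cos(kπ/35); max |λ| at k=1 ⇒ ρ_J = cos(π/35) ≈ 0.995974.
1 − cos²(π/35) = sin²(π/35) ⇒ √(1−ρ_J²) = sin(π/35) = 0.0896393.
ω* = 2 / (1 + 0.0896393) = 2 / 1.0896393 ≈ 1.835470.
ρ_SOR = ω* − 1 = 1.835470 − 1 = 0.835470.

ρ_SOR = 0.835470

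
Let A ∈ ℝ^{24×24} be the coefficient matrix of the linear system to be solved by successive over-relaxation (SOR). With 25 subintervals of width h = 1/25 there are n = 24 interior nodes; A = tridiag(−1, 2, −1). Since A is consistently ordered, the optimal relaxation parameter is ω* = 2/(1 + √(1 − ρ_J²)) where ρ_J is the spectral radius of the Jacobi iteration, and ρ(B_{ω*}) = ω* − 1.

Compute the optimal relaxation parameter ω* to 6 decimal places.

ω* = 1.777251

½·tridiag(1,0,1) at n=24: λ_k = cos(kπ/25); max |λ| at k=1 ⇒ ρ_J = cos(π/25) ≈ 0.992115.
√(1−ρ_J²) = |sin(π/25)| = 0.1253332
So ω* = 2/1.1253332 = 1.777251 (Young).
ρ_SOR = ω* − 1 ≈ 0.777251.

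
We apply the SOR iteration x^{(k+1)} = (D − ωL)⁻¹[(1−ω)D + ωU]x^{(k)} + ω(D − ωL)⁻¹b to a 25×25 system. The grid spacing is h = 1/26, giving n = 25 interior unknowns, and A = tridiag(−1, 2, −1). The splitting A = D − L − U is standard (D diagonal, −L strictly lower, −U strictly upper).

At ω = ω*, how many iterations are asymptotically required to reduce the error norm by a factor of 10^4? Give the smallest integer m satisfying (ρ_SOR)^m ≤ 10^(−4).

m = 39

With n=25, ρ(Jacobi) = cos(π/26) = 0.9927089.
1 − cos²(π/26) = sin²(π/26) ⇒ √(1−ρ_J²) = sin(π/26) = 0.1205367.
[ω*] 2 ÷ (1 + 0.1205367) = 2 ÷ 1.1205367 = 1.7848590.
Hence ρ(B_{ω*}) = 1.7848590 − 1 = 0.7848590.
For 4 digits: m = 4·ln10 / (−ln 0.7848590) = 9.21034/0.242251 = 38.020; round up → m = 39.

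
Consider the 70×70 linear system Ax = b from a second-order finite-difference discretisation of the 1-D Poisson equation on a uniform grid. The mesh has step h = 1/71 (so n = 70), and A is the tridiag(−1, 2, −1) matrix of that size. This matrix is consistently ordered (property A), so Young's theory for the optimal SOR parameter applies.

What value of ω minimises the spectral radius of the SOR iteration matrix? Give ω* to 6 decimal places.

spectrum of D⁻¹(L+U) = {cos(kπ/71) : 1≤k≤70}; ρ_J = cos(π/71) = 0.999021.
1 − cos²(π/71) = sin²(π/71) ⇒ √(1−ρ_J²) = sin(π/71) = 0.0442333.
ω* = 2 / (1 + 0.0442333) = 2 / 1.0442333 ≈ 1.915281.
[ρ_SOR] ω* − 1 = 0.915281.

ω* = 1.915281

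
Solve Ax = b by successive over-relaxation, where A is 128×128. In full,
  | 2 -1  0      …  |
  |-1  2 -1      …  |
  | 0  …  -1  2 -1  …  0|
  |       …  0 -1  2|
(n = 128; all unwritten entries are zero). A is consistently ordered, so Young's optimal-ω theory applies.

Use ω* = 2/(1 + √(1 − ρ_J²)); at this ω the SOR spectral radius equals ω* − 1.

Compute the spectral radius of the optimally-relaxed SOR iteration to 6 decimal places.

ρ_SOR = 0.952456

[ρ_J] n=128: ρ(B_J) = cos(π/(n+1)) = cos(π/129) = 0.999703.
√(1−ρ_J²) simplifies to sin(π/129) = 0.0243510.
ω* = 2 / (1 + 0.0243510) = 2 / 1.0243510 ≈ 1.952456.
Hence ρ(B_{ω*}) = 1.952456 − 1 = 0.952456.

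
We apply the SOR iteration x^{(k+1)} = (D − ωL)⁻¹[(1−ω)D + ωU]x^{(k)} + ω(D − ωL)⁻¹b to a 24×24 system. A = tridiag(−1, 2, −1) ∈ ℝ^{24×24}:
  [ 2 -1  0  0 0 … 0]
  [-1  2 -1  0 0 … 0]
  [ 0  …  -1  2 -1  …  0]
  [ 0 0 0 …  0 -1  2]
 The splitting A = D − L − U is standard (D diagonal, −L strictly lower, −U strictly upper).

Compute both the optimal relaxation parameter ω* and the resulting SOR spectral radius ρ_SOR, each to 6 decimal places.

ω* = 1.777251, ρ_SOR = 0.777251

spectrum of D⁻¹(L+U) = {cos(kπ/25) : 1≤k≤24}; ρ_J = cos(π/25) = 0.992115.
1 − cos²(π/25) = sin²(π/25) ⇒ √(1−ρ_J²) = sin(π/25) = 0.1253332.
ω* = 2 / (1 + 0.1253332) = 2 / 1.1253332 ≈ 1.777251.
[ρ_SOR] ω* − 1 = 0.777251.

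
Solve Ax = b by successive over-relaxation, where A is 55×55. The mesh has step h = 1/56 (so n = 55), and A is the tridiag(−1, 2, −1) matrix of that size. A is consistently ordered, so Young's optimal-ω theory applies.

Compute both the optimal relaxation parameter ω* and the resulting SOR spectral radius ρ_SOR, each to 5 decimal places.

spectrum of D⁻¹(L+U) = {cos(kπ/56) : 1≤k≤55}; ρ_J = cos(π/56) = 0.99843.
√(1 − cos²(π/56)) = sin(π/56) ≈ 0.056070.
ω* = 2/(1+0.056070) = 1.89381
ρ(B_{ω*}) = ω*−1 = 0.89381

ω* = 1.89381, ρ_SOR = 0.89381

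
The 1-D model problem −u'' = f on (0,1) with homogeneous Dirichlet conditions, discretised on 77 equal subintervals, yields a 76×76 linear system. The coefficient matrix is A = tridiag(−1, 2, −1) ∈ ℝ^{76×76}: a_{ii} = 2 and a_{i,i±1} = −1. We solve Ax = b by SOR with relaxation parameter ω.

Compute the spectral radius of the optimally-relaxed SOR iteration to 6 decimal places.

n=76: λ(B_J) = 1 − λ(A)/2 = cos(kπ/77); k=1 gives ρ_J = 0.999168.
√(1−ρ_J²) simplifies to sin(π/77) = 0.0407886.
ω* = 2 / (1 + 0.0407886) = 2 / 1.0407886 ≈ 1.921620.
ρ_SOR = ω* − 1 ≈ 0.921620.

ρ_SOR = 0.921620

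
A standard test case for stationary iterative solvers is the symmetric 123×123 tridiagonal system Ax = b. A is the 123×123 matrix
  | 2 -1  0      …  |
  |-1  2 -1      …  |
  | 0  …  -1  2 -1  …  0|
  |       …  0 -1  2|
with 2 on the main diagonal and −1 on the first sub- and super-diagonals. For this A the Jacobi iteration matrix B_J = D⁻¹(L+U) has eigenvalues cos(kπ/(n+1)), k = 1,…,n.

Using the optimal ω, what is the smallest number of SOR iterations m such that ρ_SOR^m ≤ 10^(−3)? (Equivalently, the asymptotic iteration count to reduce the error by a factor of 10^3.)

ρ_J = max_k |cos(kπ/124)| = cos(π/124) = 0.9996791
1 − cos²(π/124) = sin²(π/124) ⇒ √(1−ρ_J²) = sin(π/124) = 0.0253327.
ω* = 2/(1 + 0.0253327) = 2/1.0253327 = 1.9505864.
Hence ρ(B_{ω*}) = 1.9505864 − 1 = 0.9505864.
m ≥ 3·ln10 / (−ln 0.9505864) = 136.312; smallest integer m = 137.

m = 137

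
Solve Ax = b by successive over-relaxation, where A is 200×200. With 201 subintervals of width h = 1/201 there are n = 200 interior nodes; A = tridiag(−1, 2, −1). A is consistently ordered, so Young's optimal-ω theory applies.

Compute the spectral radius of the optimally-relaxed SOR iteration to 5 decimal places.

ρ_SOR = 0.96922

[ρ_J] n=200: ρ(B_J) = cos(π/(n+1)) = cos(π/201) = 0.99988.
√(1−ρ_J²) = |sin(π/201)| = 0.015629
So ω* = 2/1.015629 = 1.96922 (Young).
and ρ(B_{ω*}) = 1.96922 − 1 = 0.96922.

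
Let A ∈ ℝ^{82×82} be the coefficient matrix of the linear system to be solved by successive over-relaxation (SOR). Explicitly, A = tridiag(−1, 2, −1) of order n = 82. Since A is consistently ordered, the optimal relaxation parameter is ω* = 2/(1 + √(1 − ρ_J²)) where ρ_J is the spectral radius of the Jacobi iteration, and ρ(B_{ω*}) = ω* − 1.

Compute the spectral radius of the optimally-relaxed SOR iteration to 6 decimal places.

ρ_SOR = 0.927077

n=82: λ(B_J) = 1 − λ(A)/2 = cos(kπ/83); k=1 gives ρ_J = 0.999284.
√(1 − cos²(π/83)) = sin(π/83) ≈ 0.0378415.
Young: ω* = 2/(1+√(1−ρ_J²)) = 2/(1+0.0378415) = 2/1.0378415 = 1.927077.
ρ(B_{ω*}) = ω*−1 = 0.927077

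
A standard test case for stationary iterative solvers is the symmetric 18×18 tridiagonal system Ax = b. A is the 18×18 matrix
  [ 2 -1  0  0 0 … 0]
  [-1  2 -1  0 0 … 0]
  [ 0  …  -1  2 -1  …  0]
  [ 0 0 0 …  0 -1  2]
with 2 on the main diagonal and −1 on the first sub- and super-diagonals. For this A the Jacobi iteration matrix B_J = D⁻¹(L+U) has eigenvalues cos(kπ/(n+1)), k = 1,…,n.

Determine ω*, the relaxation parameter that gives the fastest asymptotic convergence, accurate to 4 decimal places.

spectrum of D⁻¹(L+U) = {cos(kπ/19) : 1≤k≤18}; ρ_J = cos(π/19) = 0.9864.
root = sin(π/19) = 0.16459  (since 1−cos² = sin²).
Young: ω* = 2/(1+√(1−ρ_J²)) = 2/(1+0.16459) = 2/1.16459 = 1.7173.
ρ_SOR = ω* − 1 = 1.7173 − 1 = 0.7173.

ω* = 1.7173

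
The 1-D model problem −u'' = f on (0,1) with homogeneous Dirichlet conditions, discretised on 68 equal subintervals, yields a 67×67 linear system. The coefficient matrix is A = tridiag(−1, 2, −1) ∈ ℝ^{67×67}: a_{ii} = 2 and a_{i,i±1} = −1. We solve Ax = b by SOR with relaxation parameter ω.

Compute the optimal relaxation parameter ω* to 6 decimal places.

ω* = 1.911711

[ρ_J] n=67: ρ(B_J) = cos(π/(n+1)) = cos(π/68) = 0.998933.
√(1−ρ_J²) = |sin(π/68)| = 0.0461835
[ω*] 2 ÷ (1 + 0.0461835) = 2 ÷ 1.0461835 = 1.911711.
[ρ_SOR] ω* − 1 = 0.911711.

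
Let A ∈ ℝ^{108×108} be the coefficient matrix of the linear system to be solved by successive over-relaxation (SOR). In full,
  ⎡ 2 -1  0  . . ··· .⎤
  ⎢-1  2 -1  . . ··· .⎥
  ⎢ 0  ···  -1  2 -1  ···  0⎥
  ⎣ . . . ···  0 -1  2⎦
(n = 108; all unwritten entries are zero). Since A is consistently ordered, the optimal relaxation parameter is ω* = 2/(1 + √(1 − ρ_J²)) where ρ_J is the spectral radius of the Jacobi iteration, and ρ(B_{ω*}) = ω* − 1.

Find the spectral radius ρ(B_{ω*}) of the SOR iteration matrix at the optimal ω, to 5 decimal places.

ρ_SOR = 0.94398

With n=108, ρ(Jacobi) = cos(π/109) = 0.99958.
root = sin(π/109) = 0.028818  (since 1−cos² = sin²).
So ω* = 2/1.028818 = 1.94398 (Young).
At ω = 1.94398 every |λ(B_ω)| = ω−1, so ρ_SOR = 0.94398.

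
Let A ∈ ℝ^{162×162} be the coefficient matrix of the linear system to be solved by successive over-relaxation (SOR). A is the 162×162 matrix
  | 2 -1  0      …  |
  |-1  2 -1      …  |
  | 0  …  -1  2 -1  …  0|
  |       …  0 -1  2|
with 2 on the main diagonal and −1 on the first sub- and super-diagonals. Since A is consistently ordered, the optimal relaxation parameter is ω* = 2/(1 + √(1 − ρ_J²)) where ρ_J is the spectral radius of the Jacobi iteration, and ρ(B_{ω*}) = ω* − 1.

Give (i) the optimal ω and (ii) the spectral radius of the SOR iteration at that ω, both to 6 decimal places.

ω* = 1.962184, ρ_SOR = 0.962184

n=162: λ(B_J) = 1 − λ(A)/2 = cos(kπ/163); k=1 gives ρ_J = 0.999814.
root = sin(π/163) = 0.0192724  (since 1−cos² = sin²).
Then 2/(1+√(1−ρ_J²)) = 2/(1+0.0192724); ω* = 2/1.0192724 = 1.962184.
ρ(B_{ω*}) = ω*−1 = 0.962184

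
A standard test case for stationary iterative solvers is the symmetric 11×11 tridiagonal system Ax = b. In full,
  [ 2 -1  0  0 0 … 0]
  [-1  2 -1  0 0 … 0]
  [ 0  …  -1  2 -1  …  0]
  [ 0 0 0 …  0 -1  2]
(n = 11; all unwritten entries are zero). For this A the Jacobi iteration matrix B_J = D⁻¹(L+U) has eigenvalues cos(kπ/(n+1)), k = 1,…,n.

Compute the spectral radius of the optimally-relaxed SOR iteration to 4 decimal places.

spectrum of D⁻¹(L+U) = {cos(kπ/12) : 1≤k≤11}; ρ_J = cos(π/12) = 0.9659.
√(1−ρ_J²) = |sin(π/12)| = 0.25882
ω* = 2 / (1 + 0.25882) = 2 / 1.25882 ≈ 1.5888.
At ω = 1.5888 every |λ(B_ω)| = ω−1, so ρ_SOR = 0.5888.

ρ_SOR = 0.5888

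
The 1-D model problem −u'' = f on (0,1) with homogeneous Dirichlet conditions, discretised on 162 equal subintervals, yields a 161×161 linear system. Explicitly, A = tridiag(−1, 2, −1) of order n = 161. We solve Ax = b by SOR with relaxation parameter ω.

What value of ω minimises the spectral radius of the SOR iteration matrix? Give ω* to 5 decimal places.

½·tridiag(1,0,1) at n=161: λ_k = cos(kπ/162); max |λ| at k=1 ⇒ ρ_J = cos(π/162) ≈ 0.99981.
1 − cos²(π/162) = sin²(π/162) ⇒ √(1−ρ_J²) = sin(π/162) = 0.019391.
ω* = 2/(1 + 0.019391) = 2/1.019391 = 1.96196.
[ρ_SOR] ω* − 1 = 0.96196.

ω* = 1.96196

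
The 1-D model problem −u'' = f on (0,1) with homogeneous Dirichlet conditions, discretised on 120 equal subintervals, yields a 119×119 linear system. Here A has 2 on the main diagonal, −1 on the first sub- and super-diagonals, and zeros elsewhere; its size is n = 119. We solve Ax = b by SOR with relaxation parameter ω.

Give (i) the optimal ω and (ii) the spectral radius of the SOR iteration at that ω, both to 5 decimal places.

ω* = 1.94898, ρ_SOR = 0.94898

½·tridiag(1,0,1) at n=119: λ_k = cos(kπ/120); max |λ| at k=1 ⇒ ρ_J = cos(π/120) ≈ 0.99966.
root = sin(π/120) = 0.026177  (since 1−cos² = sin²).
Then 2/(1+√(1−ρ_J²)) = 2/(1+0.026177); ω* = 2/1.026177 = 1.94898.
and ρ(B_{ω*}) = 1.94898 − 1 = 0.94898.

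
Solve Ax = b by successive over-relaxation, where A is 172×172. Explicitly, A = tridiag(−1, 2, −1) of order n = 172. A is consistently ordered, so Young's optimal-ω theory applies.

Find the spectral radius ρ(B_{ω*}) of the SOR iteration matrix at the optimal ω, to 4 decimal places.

ρ_SOR = 0.9643

[ρ_J] n=172: ρ(B_J) = cos(π/(n+1)) = cos(π/173) = 0.9998.
√(1−ρ_J²) = |sin(π/173)| = 0.01816
Young: ω* = 2/(1+√(1−ρ_J²)) = 2/(1+0.01816) = 2/1.01816 = 1.9643.
and ρ(B_{ω*}) = 1.9643 − 1 = 0.9643.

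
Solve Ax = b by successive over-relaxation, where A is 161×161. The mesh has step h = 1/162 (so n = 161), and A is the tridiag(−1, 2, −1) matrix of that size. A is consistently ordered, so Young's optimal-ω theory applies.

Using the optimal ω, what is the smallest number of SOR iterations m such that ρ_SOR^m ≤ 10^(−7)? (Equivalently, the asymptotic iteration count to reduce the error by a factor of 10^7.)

ρ_J = max_k |cos(kπ/162)| = cos(π/162) = 0.9998120
√(1 − cos²(π/162)) = sin(π/162) ≈ 0.0193913.
Then 2/(1+√(1−ρ_J²)) = 2/(1+0.0193913); ω* = 2/1.0193913 = 1.9619551.
At ω = 1.9619551 every |λ(B_ω)| = ω−1, so ρ_SOR = 0.9619551.
7·ln10 = 16.1181; −ln(0.9619551) = 0.0387875; m = ⌈16.1181/0.0387875⌉ = ⌈415.549⌉ = 416.

m = 416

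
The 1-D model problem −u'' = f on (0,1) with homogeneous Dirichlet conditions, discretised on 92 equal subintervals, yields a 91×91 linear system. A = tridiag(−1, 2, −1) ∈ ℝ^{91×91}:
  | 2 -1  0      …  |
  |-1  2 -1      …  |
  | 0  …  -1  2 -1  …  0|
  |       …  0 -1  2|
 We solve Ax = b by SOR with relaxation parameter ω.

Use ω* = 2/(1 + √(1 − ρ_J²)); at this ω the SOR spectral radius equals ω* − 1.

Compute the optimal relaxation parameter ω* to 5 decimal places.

ω* = 1.93397

ρ_J = max_k |cos(kπ/92)| = cos(π/92) = 0.99942
1 − cos²(π/92) = sin²(π/92) ⇒ √(1−ρ_J²) = sin(π/92) = 0.034141.
ω* = 2/(1+0.034141) = 1.93397
ρ_SOR = ω* − 1 = 1.93397 − 1 = 0.93397.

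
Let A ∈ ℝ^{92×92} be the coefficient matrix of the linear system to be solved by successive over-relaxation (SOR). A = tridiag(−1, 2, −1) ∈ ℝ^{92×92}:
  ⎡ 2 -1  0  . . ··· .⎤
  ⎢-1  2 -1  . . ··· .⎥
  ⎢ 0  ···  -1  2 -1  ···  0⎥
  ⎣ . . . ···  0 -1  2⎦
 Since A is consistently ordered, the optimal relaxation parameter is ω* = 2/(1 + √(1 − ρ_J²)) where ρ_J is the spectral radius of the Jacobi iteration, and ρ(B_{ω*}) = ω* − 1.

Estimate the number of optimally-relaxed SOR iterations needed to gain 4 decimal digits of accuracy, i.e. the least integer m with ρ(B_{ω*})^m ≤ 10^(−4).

With n=92, ρ(Jacobi) = cos(π/93) = 0.9994295.
1 − cos²(π/93) = sin²(π/93) ⇒ √(1−ρ_J²) = sin(π/93) = 0.0337741.
Young: ω* = 2/(1+√(1−ρ_J²)) = 2/(1+0.0337741) = 2/1.0337741 = 1.9346586.
and ρ(B_{ω*}) = 1.9346586 − 1 = 0.9346586.
Need (0.9346586)^m ≤ 10^(−4): m ≥ 4·ln10/|ln 0.9346586| = 9.21034/0.067574 = 136.300 ⇒ m = 137.

m = 137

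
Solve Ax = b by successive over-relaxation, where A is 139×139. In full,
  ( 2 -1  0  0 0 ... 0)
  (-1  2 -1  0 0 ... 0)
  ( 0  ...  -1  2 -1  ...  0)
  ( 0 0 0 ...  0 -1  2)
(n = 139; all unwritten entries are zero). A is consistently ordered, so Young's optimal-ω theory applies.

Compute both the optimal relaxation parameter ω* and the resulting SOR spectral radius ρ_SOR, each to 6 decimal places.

ω* = 1.956109, ρ_SOR = 0.956109

With n=139, ρ(Jacobi) = cos(π/140) = 0.999748.
√(1−ρ_J²) = |sin(π/140)| = 0.0224381
So ω* = 2/1.0224381 = 1.956109 (Young).
ρ_SOR = ω* − 1 = 1.956109 − 1 = 0.956109.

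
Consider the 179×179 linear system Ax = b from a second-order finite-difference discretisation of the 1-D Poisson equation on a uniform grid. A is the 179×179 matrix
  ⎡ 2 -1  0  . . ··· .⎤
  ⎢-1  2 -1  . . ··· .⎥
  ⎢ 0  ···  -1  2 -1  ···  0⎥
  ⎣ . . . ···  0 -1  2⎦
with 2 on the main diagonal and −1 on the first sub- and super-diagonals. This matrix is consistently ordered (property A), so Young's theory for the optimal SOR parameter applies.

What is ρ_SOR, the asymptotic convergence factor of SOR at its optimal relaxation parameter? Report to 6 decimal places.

ρ_SOR = 0.965694

n=179: λ(B_J) = 1 − λ(A)/2 = cos(kπ/180); k=1 gives ρ_J = 0.999848.
√(1 − cos²(π/180)) = sin(π/180) ≈ 0.0174524.
So ω* = 2/1.0174524 = 1.965694 (Young).
Hence ρ(B_{ω*}) = 1.965694 − 1 = 0.965694.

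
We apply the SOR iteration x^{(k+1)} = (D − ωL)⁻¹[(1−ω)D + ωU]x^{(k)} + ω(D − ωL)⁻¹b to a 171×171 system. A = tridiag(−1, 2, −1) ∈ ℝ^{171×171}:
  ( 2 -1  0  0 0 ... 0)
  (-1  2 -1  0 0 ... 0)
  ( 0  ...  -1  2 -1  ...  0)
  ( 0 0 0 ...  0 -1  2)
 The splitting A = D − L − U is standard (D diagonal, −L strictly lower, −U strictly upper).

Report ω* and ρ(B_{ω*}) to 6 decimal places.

ω* = 1.964127, ρ_SOR = 0.964127

n=171: λ(B_J) = 1 − λ(A)/2 = cos(kπ/172); k=1 gives ρ_J = 0.999833.
√(1−ρ_J²) = |sin(π/172)| = 0.0182641
Young: ω* = 2/(1+√(1−ρ_J²)) = 2/(1+0.0182641) = 2/1.0182641 = 1.964127.
and ρ(B_{ω*}) = 1.964127 − 1 = 0.964127.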